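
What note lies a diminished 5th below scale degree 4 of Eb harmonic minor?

Scale degree 4 of Eb harmonic minor is Ab.
A diminished fifth (6 semitones) below Ab lands on the letter D, giving D.

D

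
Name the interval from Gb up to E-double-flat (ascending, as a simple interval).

minor sixth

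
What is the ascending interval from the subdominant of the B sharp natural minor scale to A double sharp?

The subdominant of B# natural minor is E#.
E# up to A##: letters E→A make it a fourth; 6 semitones makes it augmented.

augmented fourth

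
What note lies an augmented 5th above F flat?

C

A fifth above F lands on the letter C.
An augmented fifth spans 8 semitones, so Fb moves to pitch class 0. On the letter C that is C.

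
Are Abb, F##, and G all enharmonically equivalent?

Abb is pitch class 7; F## is pitch class 7; G is pitch class 7.
All spellings map to pitch class 7, so they are enharmonically equivalent.

Yes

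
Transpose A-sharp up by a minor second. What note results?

A second above A lands on the letter B.
A minor second spans 1 semitone, so A# moves to pitch class 11. On the letter B that is B.

B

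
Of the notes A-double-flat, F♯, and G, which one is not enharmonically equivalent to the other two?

F#

In 12-tone equal temperament, enharmonic equivalents share a pitch class. Abb is pitch class 7; F# is pitch class 6; G is pitch class 7.
Abb and G share pitch class 7, while F# is pitch class 6.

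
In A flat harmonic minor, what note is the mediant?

Cb

The Ab harmonic minor scale runs Ab Bb Cb Db Eb Fb G.
Degree 3 is Cb.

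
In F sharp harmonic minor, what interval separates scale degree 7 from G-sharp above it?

Scale degree 7 of F# harmonic minor is E#.
E# up to G#: letters E→G make it a third; 3 semitones makes it minor.

minor third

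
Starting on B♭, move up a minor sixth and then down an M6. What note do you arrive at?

Bbb

A minor sixth up from Bb is Gb (letter G, 8 semitones up).
A major sixth down from Gb is Bbb (letter B, 9 semitones down).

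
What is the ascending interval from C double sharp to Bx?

major seventh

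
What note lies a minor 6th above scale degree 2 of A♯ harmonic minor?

Scale degree 2 of A# harmonic minor is B#.
A minor sixth (8 semitones) above B# lands on the letter G, giving G#.

G#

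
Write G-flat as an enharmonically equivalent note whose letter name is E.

Plain E sits 2 semitones below Gb, so on the letter E the same pitch needs a double sharp: E##.

E##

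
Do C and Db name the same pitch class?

No

Two spellings are enharmonically equivalent only if they share a pitch class.
Here C → 0, Db → 1; 0 ≠ 1, so they are not.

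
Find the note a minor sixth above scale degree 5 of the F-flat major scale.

Abb

Scale degree 5 of Fb major is Cb.
A minor sixth (8 semitones) above Cb lands on the letter A, giving Abb.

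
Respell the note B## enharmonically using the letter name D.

B## is pitch class 1. The letter D alone is pitch class 2.
To reach pitch class 1 from D requires an offset of -1 semitone, i.e. flat: Db.

Db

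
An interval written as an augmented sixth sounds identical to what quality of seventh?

minor

An augmented sixth spans 10 semitones.
A seventh spanning 10 semitones is minor (the major seventh is 11).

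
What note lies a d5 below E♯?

E down a perfect fifth is A, so the target letter is A.
From E#, a diminished fifth is 6 semitones down: A##.

A##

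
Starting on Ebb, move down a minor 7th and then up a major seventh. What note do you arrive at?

Eb

A minor seventh down from Ebb is Fb (letter F, 10 semitones down).
A major seventh up from Fb is Eb (letter E, 11 semitones up).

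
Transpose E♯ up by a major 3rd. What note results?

A third above E lands on the letter G.
A major third spans 4 semitones, so E# moves to pitch class 9. On the letter G that is G##.

G##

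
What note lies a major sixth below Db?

Fb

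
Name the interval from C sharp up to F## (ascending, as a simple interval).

augmented fourth

The letter names run C→F, a span of 3 letter steps, so the interval is some kind of fourth.
C# to F## is 6 semitones. A perfect fourth is 5, so 6 makes it augmented.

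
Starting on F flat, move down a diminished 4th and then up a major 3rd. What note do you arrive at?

E

A diminished fourth down from Fb is C (letter C, 4 semitones down).
A major third up from C is E (letter E, 4 semitones up).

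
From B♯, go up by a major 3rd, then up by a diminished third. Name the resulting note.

F#

A major third up from B# is D## (letter D, 4 semitones up).
A diminished third up from D## is F# (letter F, 2 semitones up).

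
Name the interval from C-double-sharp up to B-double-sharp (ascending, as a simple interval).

The letter names run C→B, a span of 6 letter steps, so the interval is some kind of seventh.
C## to B## is 11 semitones. A major seventh is 11, so 11 makes it major.

major seventh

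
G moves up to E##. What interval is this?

Counting letters G–A–B–C–D–E gives a sixth.
G→E## = 11 semitones, 2 wider than the major sixth (9), so doubly augmented.

doubly augmented sixth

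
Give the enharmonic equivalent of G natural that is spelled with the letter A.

G is pitch class 7. The letter A alone is pitch class 9.
To reach pitch class 7 from A requires an offset of -2 semitones, i.e. double flat: Abb.

Abb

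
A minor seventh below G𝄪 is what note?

G down a major seventh is Ab, so the target letter is A.
From G##, a minor seventh is 10 semitones down: A##.

A##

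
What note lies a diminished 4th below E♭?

B

A fourth below E lands on the letter B.
A diminished fourth spans 4 semitones, so Eb moves to pitch class 11. On the letter B that is B.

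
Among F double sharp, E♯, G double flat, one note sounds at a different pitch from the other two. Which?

F##

In 12-tone equal temperament, enharmonic equivalents share a pitch class. F## is pitch class 7; E# is pitch class 5; Gbb is pitch class 5.
E# and Gbb share pitch class 5, while F## is pitch class 7.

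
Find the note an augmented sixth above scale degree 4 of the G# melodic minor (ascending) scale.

Scale degree 4 of G# melodic minor (ascending) is C#.
An augmented sixth (10 semitones) above C# lands on the letter A, giving A##.

A##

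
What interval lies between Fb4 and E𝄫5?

Counting letters F–G–A–B–C–D–E gives a seventh.
Fb→Ebb = 10 semitones, 1 narrower than the major seventh (11), so minor.

minor seventh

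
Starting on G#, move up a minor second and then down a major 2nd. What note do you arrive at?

A minor second up from G# is A (letter A, 1 semitone up).
A major second down from A is G (letter G, 2 semitones down).

G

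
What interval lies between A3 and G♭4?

diminished seventh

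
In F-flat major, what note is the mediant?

The Fb major scale runs Fb Gb Ab Bbb Cb Db Eb.
Degree 3 is Ab.

Ab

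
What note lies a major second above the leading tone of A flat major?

The leading tone of Ab major is G.
A major second (2 semitones) above G lands on the letter A, giving A.

A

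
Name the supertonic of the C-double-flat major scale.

The Cbb major scale runs Cbb Dbb Ebb Fbb Gbb Abb Bbb.
Degree 2 is Dbb.

Dbb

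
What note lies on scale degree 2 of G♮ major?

A

Degree 2 takes the letter 1 step above G, which is A.
In major, degree 2 sits 2 semitones above the tonic. G + 2 semitones is pitch class 9, spelled on A as A.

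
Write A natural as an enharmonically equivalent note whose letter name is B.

Plain B sits 2 semitones above A, so on the letter B the same pitch needs a double flat: Bbb.

Bbb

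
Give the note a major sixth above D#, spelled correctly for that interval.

D up a major sixth is B, so the target letter is B.
From D#, a major sixth is 9 semitones up: B#.

B#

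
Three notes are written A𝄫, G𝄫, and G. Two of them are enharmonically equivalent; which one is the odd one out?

Gbb

In 12-tone equal temperament, enharmonic equivalents share a pitch class. Abb is pitch class 7; Gbb is pitch class 5; G is pitch class 7.
Abb and G share pitch class 7, while Gbb is pitch class 5.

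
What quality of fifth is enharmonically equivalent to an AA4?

A doubly augmented fourth spans 7 semitones.
A fifth spanning 7 semitones is perfect (the perfect fifth is 7).

perfect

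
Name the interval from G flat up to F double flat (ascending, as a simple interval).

diminished seventh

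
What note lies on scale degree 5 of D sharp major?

The D# major scale runs D# E# F## G# A# B# C##.
Degree 5 is A#.

A#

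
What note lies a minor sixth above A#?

A up a major sixth is F#, so the target letter is F.
From A#, a minor sixth is 8 semitones up: F#.

F#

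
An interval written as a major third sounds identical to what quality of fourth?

A major third spans 4 semitones.
A fourth spanning 4 semitones is diminished (the perfect fourth is 5).

diminished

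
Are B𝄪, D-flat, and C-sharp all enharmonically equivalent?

Yes

B## is pitch class 1; Db is pitch class 1; C# is pitch class 1.
All spellings map to pitch class 1, so they are enharmonically equivalent.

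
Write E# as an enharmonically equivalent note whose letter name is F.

F

E# is pitch class 5. The letter F alone is pitch class 5.
Pitch class 5 on F needs no accidental: F.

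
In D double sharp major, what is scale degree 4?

Degree 4 takes the letter 3 steps above D, which is G.
In major, degree 4 sits 5 semitones above the tonic. D## + 5 semitones is pitch class 9, spelled on G as G##.

G##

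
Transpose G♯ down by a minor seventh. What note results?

A seventh below G lands on the letter A.
A minor seventh spans 10 semitones, so G# moves to pitch class 10. On the letter A that is A#.

A#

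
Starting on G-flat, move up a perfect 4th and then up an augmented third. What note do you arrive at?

A perfect fourth up from Gb is Cb (letter C, 5 semitones up).
An augmented third up from Cb is E (letter E, 5 semitones up).

E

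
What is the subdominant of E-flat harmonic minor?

Ab

The Eb harmonic minor scale runs Eb F Gb Ab Bb Cb D.
Degree 4 is Ab.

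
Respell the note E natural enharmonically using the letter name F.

Fb

Plain F sits 1 semitone above E, so on the letter F the same pitch needs a flat: Fb.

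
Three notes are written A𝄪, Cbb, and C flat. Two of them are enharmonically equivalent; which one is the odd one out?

Cbb

In 12-tone equal temperament, enharmonic equivalents share a pitch class. A## is pitch class 11; Cbb is pitch class 10; Cb is pitch class 11.
A## and Cb share pitch class 11, while Cbb is pitch class 10.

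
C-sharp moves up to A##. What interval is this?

The letter names run C→A, a span of 5 letter steps, so the interval is some kind of sixth.
C# to A## is 10 semitones. A major sixth is 9, so 10 makes it augmented.

augmented sixth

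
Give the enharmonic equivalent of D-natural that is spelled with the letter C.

Plain C sits 2 semitones below D, so on the letter C the same pitch needs a double sharp: C##.

C##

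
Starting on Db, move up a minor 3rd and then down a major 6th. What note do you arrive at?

Abb

A minor third up from Db is Fb (letter F, 3 semitones up).
A major sixth down from Fb is Abb (letter A, 9 semitones down).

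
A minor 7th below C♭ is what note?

Db

C down a major seventh is Db, so the target letter is D.
From Cb, a minor seventh is 10 semitones down: Db.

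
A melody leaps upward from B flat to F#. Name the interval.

Counting letters B–C–D–E–F gives a fifth.
Bb→F# = 8 semitones, 1 wider than the perfect fifth (7), so augmented.

augmented fifth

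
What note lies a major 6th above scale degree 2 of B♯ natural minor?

Scale degree 2 of B# natural minor is C##.
A major sixth (9 semitones) above C## lands on the letter A, giving A##.

A##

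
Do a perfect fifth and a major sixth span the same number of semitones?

A perfect fifth spans 7 semitones; a major sixth spans 9.
The spans differ, so they are not enharmonic equivalents.

No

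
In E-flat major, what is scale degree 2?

F

Degree 2 takes the letter 1 step above E, which is F.
In major, degree 2 sits 2 semitones above the tonic. Eb + 2 semitones is pitch class 5, spelled on F as F.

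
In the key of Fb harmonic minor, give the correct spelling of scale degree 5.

Cb

The Fb harmonic minor scale runs Fb Gb Abb Bbb Cb Dbb Eb.
Degree 5 is Cb.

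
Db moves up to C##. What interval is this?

doubly augmented seventh

Counting letters D–E–F–G–A–B–C gives a seventh.
Db→C## = 13 semitones, 2 wider than the major seventh (11), so doubly augmented.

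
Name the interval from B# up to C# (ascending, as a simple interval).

minor second

Counting letters B–C gives a second.
B#→C# = 1 semitone, 1 narrower than the major second (2), so minor.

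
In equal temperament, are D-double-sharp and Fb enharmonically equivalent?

Yes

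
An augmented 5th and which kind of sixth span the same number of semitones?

minor

An augmented fifth spans 8 semitones.
A sixth spanning 8 semitones is minor (the major sixth is 9).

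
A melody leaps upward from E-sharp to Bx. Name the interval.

augmented fifth

Counting letters E–F–G–A–B gives a fifth.
E#→B## = 8 semitones, 1 wider than the perfect fifth (7), so augmented.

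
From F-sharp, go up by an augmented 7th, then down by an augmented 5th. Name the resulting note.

An augmented seventh up from F# is E## (letter E, 12 semitones up).
An augmented fifth down from E## is A# (letter A, 8 semitones down).

A#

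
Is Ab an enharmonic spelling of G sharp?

Yes

Ab = pitch class 8 and G# = pitch class 8 — the same pitch class, so they are enharmonic equivalents.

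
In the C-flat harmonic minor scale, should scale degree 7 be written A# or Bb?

Each scale degree takes a distinct letter name. Degree 7 of a scale on C must use the letter B.
Bb and A# are enharmonically the same pitch, but only Bb uses the letter B, so it is the correct spelling here.

Bb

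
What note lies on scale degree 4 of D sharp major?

G#

Degree 4 takes the letter 3 steps above D, which is G.
In major, degree 4 sits 5 semitones above the tonic. D# + 5 semitones is pitch class 8, spelled on G as G#.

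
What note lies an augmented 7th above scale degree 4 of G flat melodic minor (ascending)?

B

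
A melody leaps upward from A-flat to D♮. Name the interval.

augmented fourth

The letter names run A→D, a span of 3 letter steps, so the interval is some kind of fourth.
Ab to D is 6 semitones. A perfect fourth is 5, so 6 makes it augmented.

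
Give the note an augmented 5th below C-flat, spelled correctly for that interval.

A fifth below C lands on the letter F.
An augmented fifth spans 8 semitones, so Cb moves to pitch class 3. On the letter F that is Fbb.

Fbb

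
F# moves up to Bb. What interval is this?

Counting letters F–G–A–B gives a fourth.
F#→Bb = 4 semitones, 1 narrower than the perfect fourth (5), so diminished.

diminished fourth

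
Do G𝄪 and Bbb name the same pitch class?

G## = pitch class 9 and Bbb = pitch class 9 — the same pitch class, so they are enharmonic equivalents.

Yes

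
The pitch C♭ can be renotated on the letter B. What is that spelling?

B

Plain B sits at the same pitch as Cb, so on the letter B the same pitch needs a natural: B.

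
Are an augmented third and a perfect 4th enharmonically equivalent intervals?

Yes

An augmented third spans 5 semitones; a perfect fourth spans 5.
They are enharmonically equivalent.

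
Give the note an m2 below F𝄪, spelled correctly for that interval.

F down a major second is Eb, so the target letter is E.
From F##, a minor second is 1 semitone down: E##.

E##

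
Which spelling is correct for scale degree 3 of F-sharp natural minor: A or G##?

A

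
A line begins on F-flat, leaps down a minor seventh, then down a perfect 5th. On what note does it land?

Cb

A minor seventh down from Fb is Gb (letter G, 10 semitones down).
A perfect fifth down from Gb is Cb (letter C, 7 semitones down).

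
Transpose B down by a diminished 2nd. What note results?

A##

B down a major second is A, so the target letter is A.
From B, a diminished second is 0 semitones down: A##.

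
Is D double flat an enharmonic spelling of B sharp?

Yes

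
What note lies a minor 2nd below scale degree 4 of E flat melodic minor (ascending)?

G

Scale degree 4 of Eb melodic minor (ascending) is Ab.
A minor second (1 semitone) below Ab lands on the letter G, giving G.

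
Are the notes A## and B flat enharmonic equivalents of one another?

No

A## is pitch class 11; Bb is pitch class 10.
The pitch classes differ (11 vs. 10), so they are not enharmonic equivalents.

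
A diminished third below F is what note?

D#

A third below F lands on the letter D.
A diminished third spans 2 semitones, so F moves to pitch class 3. On the letter D that is D#.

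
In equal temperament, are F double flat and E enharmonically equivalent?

No

Two spellings are enharmonically equivalent only if they share a pitch class.
Here Fbb → 3, E → 4; 3 ≠ 4, so they are not.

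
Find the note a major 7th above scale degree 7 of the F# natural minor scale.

D#

Scale degree 7 of F# natural minor is E.
A major seventh (11 semitones) above E lands on the letter D, giving D#.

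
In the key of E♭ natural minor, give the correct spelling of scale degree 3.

Gb

The Eb natural minor scale runs Eb F Gb Ab Bb Cb Db.
Degree 3 is Gb.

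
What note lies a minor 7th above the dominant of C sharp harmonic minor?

The dominant of C# harmonic minor is G#.
A minor seventh (10 semitones) above G# lands on the letter F, giving F#.

F#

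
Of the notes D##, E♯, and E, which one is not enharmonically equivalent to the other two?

E#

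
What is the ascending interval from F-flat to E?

augmented seventh

Counting letters F–G–A–B–C–D–E gives a seventh.
Fb→E = 12 semitones, 1 wider than the major seventh (11), so augmented.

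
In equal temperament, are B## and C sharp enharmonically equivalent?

Yes

B## is pitch class 1; C# is pitch class 1.
All spellings map to pitch class 1, so they are enharmonically equivalent.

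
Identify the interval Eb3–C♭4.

minor sixth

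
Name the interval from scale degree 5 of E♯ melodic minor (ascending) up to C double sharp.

Scale degree 5 of E# melodic minor (ascending) is B#.
B# up to C##: letters B→C make it a second; 2 semitones makes it major.

major second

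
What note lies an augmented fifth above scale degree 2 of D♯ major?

B##

Scale degree 2 of D# major is E#.
An augmented fifth (8 semitones) above E# lands on the letter B, giving B##.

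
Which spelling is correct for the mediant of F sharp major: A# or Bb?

A#

Each scale degree takes a distinct letter name. Degree 3 of a scale on F must use the letter A.
A# and Bb are enharmonically the same pitch, but only A# uses the letter A, so it is the correct spelling here.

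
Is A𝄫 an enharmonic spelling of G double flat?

No

Two spellings are enharmonically equivalent only if they share a pitch class.
Here Abb → 7, Gbb → 5; 5 ≠ 7, so they are not.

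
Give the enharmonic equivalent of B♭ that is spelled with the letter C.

Cbb

Plain C sits 2 semitones above Bb, so on the letter C the same pitch needs a double flat: Cbb.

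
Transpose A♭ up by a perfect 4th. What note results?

A fourth above A lands on the letter D.
A perfect fourth spans 5 semitones, so Ab moves to pitch class 1. On the letter D that is Db.

Db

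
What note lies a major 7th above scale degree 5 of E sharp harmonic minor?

A##

Scale degree 5 of E# harmonic minor is B#.
A major seventh (11 semitones) above B# lands on the letter A, giving A##.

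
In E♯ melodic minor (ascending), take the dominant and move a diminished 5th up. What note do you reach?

F#

The dominant of E# melodic minor (ascending) is B#.
A diminished fifth (6 semitones) above B# lands on the letter F, giving F#.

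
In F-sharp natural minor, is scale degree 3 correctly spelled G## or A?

Each scale degree takes a distinct letter name. Degree 3 of a scale on F must use the letter A.
A and G## are enharmonically the same pitch, but only A uses the letter A, so it is the correct spelling here.

A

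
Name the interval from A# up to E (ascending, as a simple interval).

Counting letters A–B–C–D–E gives a fifth.
A#→E = 6 semitones, 1 narrower than the perfect fifth (7), so diminished.

diminished fifth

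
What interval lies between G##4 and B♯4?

minor third

Counting letters G–A–B gives a third.
G##→B# = 3 semitones, 1 narrower than the major third (4), so minor.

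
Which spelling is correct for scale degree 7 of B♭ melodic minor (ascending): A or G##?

Each scale degree takes a distinct letter name. Degree 7 of a scale on B must use the letter A.
A and G## are enharmonically the same pitch, but only A uses the letter A, so it is the correct spelling here.

A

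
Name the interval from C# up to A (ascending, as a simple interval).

The letter names run C→A, a span of 5 letter steps, so the interval is some kind of sixth.
C# to A is 8 semitones. A major sixth is 9, so 8 makes it minor.

minor sixth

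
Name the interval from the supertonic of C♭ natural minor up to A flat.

perfect fifth

The supertonic of Cb natural minor is Db.
Db up to Ab: letters D→A make it a fifth; 7 semitones makes it perfect.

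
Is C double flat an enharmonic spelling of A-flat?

No

Two spellings are enharmonically equivalent only if they share a pitch class.
Here Cbb → 10, Ab → 8; 8 ≠ 10, so they are not.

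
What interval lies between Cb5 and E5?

augmented third

Counting letters C–D–E gives a third.
Cb→E = 5 semitones, 1 wider than the major third (4), so augmented.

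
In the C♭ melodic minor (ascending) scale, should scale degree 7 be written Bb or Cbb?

Bb

Each scale degree takes a distinct letter name. Degree 7 of a scale on C must use the letter B.
Bb and Cbb are enharmonically the same pitch, but only Bb uses the letter B, so it is the correct spelling here.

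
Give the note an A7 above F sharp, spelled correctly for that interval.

E##

A seventh above F lands on the letter E.
An augmented seventh spans 12 semitones, so F# moves to pitch class 6. On the letter E that is E##.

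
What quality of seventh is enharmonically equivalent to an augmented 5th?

doubly diminished

An augmented fifth spans 8 semitones.
A seventh spanning 8 semitones is doubly diminished (the major seventh is 11).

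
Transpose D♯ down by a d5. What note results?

A fifth below D lands on the letter G.
A diminished fifth spans 6 semitones, so D# moves to pitch class 9. On the letter G that is G##.

G##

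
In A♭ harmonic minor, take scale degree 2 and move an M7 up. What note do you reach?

Scale degree 2 of Ab harmonic minor is Bb.
A major seventh (11 semitones) above Bb lands on the letter A, giving A.

A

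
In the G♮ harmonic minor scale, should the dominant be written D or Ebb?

D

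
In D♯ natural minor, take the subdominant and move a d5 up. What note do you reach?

D

The subdominant of D# natural minor is G#.
A diminished fifth (6 semitones) above G# lands on the letter D, giving D.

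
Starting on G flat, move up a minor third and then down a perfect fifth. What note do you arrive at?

Ebb

A minor third up from Gb is Bbb (letter B, 3 semitones up).
A perfect fifth down from Bbb is Ebb (letter E, 7 semitones down).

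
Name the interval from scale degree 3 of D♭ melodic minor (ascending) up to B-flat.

Scale degree 3 of Db melodic minor (ascending) is Fb.
Fb up to Bb: letters F→B make it a fourth; 6 semitones makes it augmented.

augmented fourth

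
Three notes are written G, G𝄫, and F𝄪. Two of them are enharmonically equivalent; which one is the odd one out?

Gbb

In 12-tone equal temperament, enharmonic equivalents share a pitch class. G is pitch class 7; Gbb is pitch class 5; F## is pitch class 7.
G and F## share pitch class 7, while Gbb is pitch class 5.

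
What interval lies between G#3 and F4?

Counting letters G–A–B–C–D–E–F gives a seventh.
G#→F = 9 semitones, 2 narrower than the major seventh (11), so diminished.

diminished seventh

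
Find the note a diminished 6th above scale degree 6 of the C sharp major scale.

F

Scale degree 6 of C# major is A#.
A diminished sixth (7 semitones) above A# lands on the letter F, giving F.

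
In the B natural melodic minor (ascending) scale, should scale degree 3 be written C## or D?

D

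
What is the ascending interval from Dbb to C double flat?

minor seventh

The letter names run D→C, a span of 6 letter steps, so the interval is some kind of seventh.
Dbb to Cbb is 10 semitones. A major seventh is 11, so 10 makes it minor.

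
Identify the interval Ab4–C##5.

doubly augmented third

Counting letters A–B–C gives a third.
Ab→C## = 6 semitones, 2 wider than the major third (4), so doubly augmented.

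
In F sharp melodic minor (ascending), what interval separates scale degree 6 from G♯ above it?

perfect fourth

Scale degree 6 of F# melodic minor (ascending) is D#.
D# up to G#: letters D→G make it a fourth; 5 semitones makes it perfect.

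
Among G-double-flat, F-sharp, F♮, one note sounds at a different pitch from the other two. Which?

F#

In 12-tone equal temperament, enharmonic equivalents share a pitch class. Gbb is pitch class 5; F# is pitch class 6; F is pitch class 5.
Gbb and F share pitch class 5, while F# is pitch class 6.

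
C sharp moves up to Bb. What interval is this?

diminished seventh

The letter names run C→B, a span of 6 letter steps, so the interval is some kind of seventh.
C# to Bb is 9 semitones. A major seventh is 11, so 9 makes it diminished.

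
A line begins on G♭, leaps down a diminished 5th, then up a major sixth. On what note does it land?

A diminished fifth down from Gb is C (letter C, 6 semitones down).
A major sixth up from C is A (letter A, 9 semitones up).

A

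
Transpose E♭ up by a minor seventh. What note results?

A seventh above E lands on the letter D.
A minor seventh spans 10 semitones, so Eb moves to pitch class 1. On the letter D that is Db.

Db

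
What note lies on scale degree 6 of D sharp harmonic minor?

B

Degree 6 takes the letter 5 steps above D, which is B.
In harmonic minor, degree 6 sits 8 semitones above the tonic. D# + 8 semitones is pitch class 11, spelled on B as B.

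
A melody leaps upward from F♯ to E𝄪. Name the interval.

augmented seventh

Counting letters F–G–A–B–C–D–E gives a seventh.
F#→E## = 12 semitones, 1 wider than the major seventh (11), so augmented.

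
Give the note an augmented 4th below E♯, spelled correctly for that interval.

B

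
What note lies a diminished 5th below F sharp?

A fifth below F lands on the letter B.
A diminished fifth spans 6 semitones, so F# moves to pitch class 0. On the letter B that is B#.

B#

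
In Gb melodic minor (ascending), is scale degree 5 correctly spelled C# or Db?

Db

Each scale degree takes a distinct letter name. Degree 5 of a scale on G must use the letter D.
Db and C# are enharmonically the same pitch, but only Db uses the letter D, so it is the correct spelling here.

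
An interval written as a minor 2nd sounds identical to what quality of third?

A minor second spans 1 semitone.
A third spanning 1 semitone is doubly diminished (the major third is 4).

doubly diminished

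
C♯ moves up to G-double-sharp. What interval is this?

Counting letters C–D–E–F–G gives a fifth.
C#→G## = 8 semitones, 1 wider than the perfect fifth (7), so augmented.

augmented fifth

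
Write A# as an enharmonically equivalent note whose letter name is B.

Bb

Plain B sits 1 semitone above A#, so on the letter B the same pitch needs a flat: Bb.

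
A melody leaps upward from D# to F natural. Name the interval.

diminished third

Counting letters D–E–F gives a third.
D#→F = 2 semitones, 2 narrower than the major third (4), so diminished.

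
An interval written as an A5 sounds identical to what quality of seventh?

An augmented fifth spans 8 semitones.
A seventh spanning 8 semitones is doubly diminished (the major seventh is 11).

doubly diminished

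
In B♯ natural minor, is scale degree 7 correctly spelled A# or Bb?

Each scale degree takes a distinct letter name. Degree 7 of a scale on B must use the letter A.
A# and Bb are enharmonically the same pitch, but only A# uses the letter A, so it is the correct spelling here.

A#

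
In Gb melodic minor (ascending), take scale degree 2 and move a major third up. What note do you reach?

Scale degree 2 of Gb melodic minor (ascending) is Ab.
A major third (4 semitones) above Ab lands on the letter C, giving C.

C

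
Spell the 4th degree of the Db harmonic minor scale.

Gb

The Db harmonic minor scale runs Db Eb Fb Gb Ab Bbb C.
Degree 4 is Gb.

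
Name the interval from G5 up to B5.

major third

The letter names run G→B, a span of 2 letter steps, so the interval is some kind of third.
G to B is 4 semitones. A major third is 4, so 4 makes it major.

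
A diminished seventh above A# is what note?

G

A seventh above A lands on the letter G.
A diminished seventh spans 9 semitones, so A# moves to pitch class 7. On the letter G that is G.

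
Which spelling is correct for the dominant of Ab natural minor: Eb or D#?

Eb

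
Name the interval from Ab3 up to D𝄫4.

diminished fourth

The letter names run A→D, a span of 3 letter steps, so the interval is some kind of fourth.
Ab to Dbb is 4 semitones. A perfect fourth is 5, so 4 makes it diminished.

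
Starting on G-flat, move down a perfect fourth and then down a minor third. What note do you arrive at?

Bb

A perfect fourth down from Gb is Db (letter D, 5 semitones down).
A minor third down from Db is Bb (letter B, 3 semitones down).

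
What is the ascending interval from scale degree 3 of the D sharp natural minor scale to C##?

augmented fifth

Scale degree 3 of D# natural minor is F#.
F# up to C##: letters F→C make it a fifth; 8 semitones makes it augmented.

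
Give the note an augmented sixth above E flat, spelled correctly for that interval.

C#

E up a major sixth is C#, so the target letter is C.
From Eb, an augmented sixth is 10 semitones up: C#.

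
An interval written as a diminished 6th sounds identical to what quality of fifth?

perfect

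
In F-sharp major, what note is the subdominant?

B

Degree 4 takes the letter 3 steps above F, which is B.
In major, degree 4 sits 5 semitones above the tonic. F# + 5 semitones is pitch class 11, spelled on B as B.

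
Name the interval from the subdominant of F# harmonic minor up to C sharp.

The subdominant of F# harmonic minor is B.
B up to C#: letters B→C make it a second; 2 semitones makes it major.

major second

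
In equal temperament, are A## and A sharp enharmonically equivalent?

Two spellings are enharmonically equivalent only if they share a pitch class.
Here A## → 11, A# → 10; 10 ≠ 11, so they are not.

No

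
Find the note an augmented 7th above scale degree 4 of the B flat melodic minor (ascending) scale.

D#

Scale degree 4 of Bb melodic minor (ascending) is Eb.
An augmented seventh (12 semitones) above Eb lands on the letter D, giving D#.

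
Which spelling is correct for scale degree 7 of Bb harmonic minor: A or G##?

Each scale degree takes a distinct letter name. Degree 7 of a scale on B must use the letter A.
A and G## are enharmonically the same pitch, but only A uses the letter A, so it is the correct spelling here.

A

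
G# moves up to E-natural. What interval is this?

minor sixth

Counting letters G–A–B–C–D–E gives a sixth.
G#→E = 8 semitones, 1 narrower than the major sixth (9), so minor.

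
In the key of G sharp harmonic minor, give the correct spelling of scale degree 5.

D#

Degree 5 takes the letter 4 steps above G, which is D.
In harmonic minor, degree 5 sits 7 semitones above the tonic. G# + 7 semitones is pitch class 3, spelled on D as D#.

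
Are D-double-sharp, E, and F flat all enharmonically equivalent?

Yes

D## is pitch class 4; E is pitch class 4; Fb is pitch class 4.
All spellings map to pitch class 4, so they are enharmonically equivalent.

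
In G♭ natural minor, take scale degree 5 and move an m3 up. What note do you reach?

Fb

Scale degree 5 of Gb natural minor is Db.
A minor third (3 semitones) above Db lands on the letter F, giving Fb.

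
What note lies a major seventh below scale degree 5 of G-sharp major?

Scale degree 5 of G# major is D#.
A major seventh (11 semitones) below D# lands on the letter E, giving E.

E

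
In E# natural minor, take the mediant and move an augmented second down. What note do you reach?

The mediant of E# natural minor is G#.
An augmented second (3 semitones) below G# lands on the letter F, giving F.

F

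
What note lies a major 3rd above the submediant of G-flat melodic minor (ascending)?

G

The submediant of Gb melodic minor (ascending) is Eb.
A major third (4 semitones) above Eb lands on the letter G, giving G.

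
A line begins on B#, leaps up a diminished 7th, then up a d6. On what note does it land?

Fb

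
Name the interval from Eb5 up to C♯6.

augmented sixth

Counting letters E–F–G–A–B–C gives a sixth.
Eb→C# = 10 semitones, 1 wider than the major sixth (9), so augmented.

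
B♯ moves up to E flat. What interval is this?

Counting letters B–C–D–E gives a fourth.
B#→Eb = 3 semitones, 2 narrower than the perfect fourth (5), so doubly diminished.

doubly diminished fourth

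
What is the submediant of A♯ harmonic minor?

F#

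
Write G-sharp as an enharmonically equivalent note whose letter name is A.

Ab

G# is pitch class 8. The letter A alone is pitch class 9.
To reach pitch class 8 from A requires an offset of -1 semitone, i.e. flat: Ab.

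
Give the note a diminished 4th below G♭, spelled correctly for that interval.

A fourth below G lands on the letter D.
A diminished fourth spans 4 semitones, so Gb moves to pitch class 2. On the letter D that is D.

D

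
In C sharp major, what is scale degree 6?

Degree 6 takes the letter 5 steps above C, which is A.
In major, degree 6 sits 9 semitones above the tonic. C# + 9 semitones is pitch class 10, spelled on A as A#.

A#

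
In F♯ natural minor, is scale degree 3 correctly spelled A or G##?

Each scale degree takes a distinct letter name. Degree 3 of a scale on F must use the letter A.
A and G## are enharmonically the same pitch, but only A uses the letter A, so it is the correct spelling here.

A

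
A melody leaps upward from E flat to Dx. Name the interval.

The letter names run E→D, a span of 6 letter steps, so the interval is some kind of seventh.
Eb to D## is 13 semitones. A major seventh is 11, so 13 makes it doubly augmented.

doubly augmented seventh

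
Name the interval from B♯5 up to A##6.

Counting letters B–C–D–E–F–G–A gives a seventh.
B#→A## = 11 semitones, exactly the major seventh.

major seventh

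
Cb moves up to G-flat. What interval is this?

perfect fifth

Counting letters C–D–E–F–G gives a fifth.
Cb→Gb = 7 semitones, exactly the perfect fifth.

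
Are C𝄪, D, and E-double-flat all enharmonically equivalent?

Yes

C## is pitch class 2; D is pitch class 2; Ebb is pitch class 2.
All spellings map to pitch class 2, so they are enharmonically equivalent.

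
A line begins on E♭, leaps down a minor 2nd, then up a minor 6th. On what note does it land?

A minor second down from Eb is D (letter D, 1 semitone down).
A minor sixth up from D is Bb (letter B, 8 semitones up).

Bb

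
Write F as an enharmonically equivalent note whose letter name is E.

F is pitch class 5. The letter E alone is pitch class 4.
To reach pitch class 5 from E requires an offset of +1 semitone, i.e. sharp: E#.

E#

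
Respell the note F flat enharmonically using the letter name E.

Fb is pitch class 4. The letter E alone is pitch class 4.
Pitch class 4 on E needs no accidental: E.

E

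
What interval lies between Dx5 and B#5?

minor sixth

Counting letters D–E–F–G–A–B gives a sixth.
D##→B# = 8 semitones, 1 narrower than the major sixth (9), so minor.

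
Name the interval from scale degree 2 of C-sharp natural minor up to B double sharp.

augmented sixth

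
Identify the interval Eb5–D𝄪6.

doubly augmented seventh

The letter names run E→D, a span of 6 letter steps, so the interval is some kind of seventh.
Eb to D## is 13 semitones. A major seventh is 11, so 13 makes it doubly augmented.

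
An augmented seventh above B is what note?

A##

A seventh above B lands on the letter A.
An augmented seventh spans 12 semitones, so B moves to pitch class 11. On the letter A that is A##.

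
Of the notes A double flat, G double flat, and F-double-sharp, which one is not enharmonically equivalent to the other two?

Gbb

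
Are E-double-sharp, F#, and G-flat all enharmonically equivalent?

E## is pitch class 6; F# is pitch class 6; Gb is pitch class 6.
All spellings map to pitch class 6, so they are enharmonically equivalent.

Yes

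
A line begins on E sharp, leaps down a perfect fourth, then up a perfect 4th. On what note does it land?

E#

A perfect fourth down from E# is B# (letter B, 5 semitones down).
A perfect fourth up from B# is E# (letter E, 5 semitones up).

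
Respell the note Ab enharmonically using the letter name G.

Ab is pitch class 8. The letter G alone is pitch class 7.
To reach pitch class 8 from G requires an offset of +1 semitone, i.e. sharp: G#.

G#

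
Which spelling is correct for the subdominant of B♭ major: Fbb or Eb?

Eb

Each scale degree takes a distinct letter name. Degree 4 of a scale on B must use the letter E.
Eb and Fbb are enharmonically the same pitch, but only Eb uses the letter E, so it is the correct spelling here.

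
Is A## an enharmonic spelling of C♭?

A## = pitch class 11 and Cb = pitch class 11 — the same pitch class, so they are enharmonic equivalents.

Yes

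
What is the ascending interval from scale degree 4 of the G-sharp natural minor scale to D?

Scale degree 4 of G# natural minor is C#.
C# up to D: letters C→D make it a second; 1 semitone makes it minor.

minor second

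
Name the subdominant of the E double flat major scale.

Abb

The Ebb major scale runs Ebb Fb Gb Abb Bbb Cb Db.
Degree 4 is Abb.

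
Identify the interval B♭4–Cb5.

minor second

The letter names run B→C, a span of 1 letter step, so the interval is some kind of second.
Bb to Cb is 1 semitone. A major second is 2, so 1 makes it minor.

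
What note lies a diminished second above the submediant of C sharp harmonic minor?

Bbb

The submediant of C# harmonic minor is A.
A diminished second (0 semitones) above A lands on the letter B, giving Bbb.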